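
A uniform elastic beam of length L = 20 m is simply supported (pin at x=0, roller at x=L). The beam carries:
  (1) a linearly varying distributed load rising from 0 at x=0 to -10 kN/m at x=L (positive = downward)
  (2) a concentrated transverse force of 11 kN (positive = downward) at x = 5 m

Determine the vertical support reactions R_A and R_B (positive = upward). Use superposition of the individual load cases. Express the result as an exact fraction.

R_A = -301/12 kN, R_B = -767/12 kN

Load 1 — triangular load w₀=-10 kN/m (0→w₀ over full span):
  R_A = w₀L/6 = (-10)·20/6 = -100/3 kN
  R_B = w₀L/3 = (-10)·20/3 = -200/3 kN
Load 2 — point force P=11 kN at a=5 m (b=L-a=15):
  R_A = Pb/L = 11·15/20 = 33/4 kN
  R_B = Pa/L = 11·5/20 = 11/4 kN
Superposition: R_A = -301/12 kN, R_B = -767/12 kN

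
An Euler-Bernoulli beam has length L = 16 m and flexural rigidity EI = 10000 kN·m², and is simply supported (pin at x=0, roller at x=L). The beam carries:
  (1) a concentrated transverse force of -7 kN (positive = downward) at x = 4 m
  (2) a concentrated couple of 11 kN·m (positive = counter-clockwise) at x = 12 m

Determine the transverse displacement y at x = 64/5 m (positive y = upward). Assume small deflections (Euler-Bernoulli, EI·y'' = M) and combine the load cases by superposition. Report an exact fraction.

y(64/5) = 6851/468750 m

Load 1 — point force P=-7 kN at a=4 m (b=L-a=12):
  y_1 = -Pa(L-x)(2Lx-a²-x²)/(6LEI)  [x>a] = -(-7)·4·(16-(64/5))·(2·16·(64/5)-4²-(64/5)²)/(6·16·10000) = 5026/234375 m
Load 2 — applied couple M₀=11 kN·m at a=12 m (b=L-a=4):
  y_2 = (M₀x³/(6L)-M₀(x-a)²/2+C₁x)/EI  [x>a] with C₁=M₀(3b²-L²)/(6L)=-143/6 = (11·(64/5)³/(6·16)-11·((64/5)-12)²/2+(-143/6)·(64/5))/10000 = -1067/156250 m
Superposition: y = Σ y_i = 6851/468750 m ≈ 0.014615 m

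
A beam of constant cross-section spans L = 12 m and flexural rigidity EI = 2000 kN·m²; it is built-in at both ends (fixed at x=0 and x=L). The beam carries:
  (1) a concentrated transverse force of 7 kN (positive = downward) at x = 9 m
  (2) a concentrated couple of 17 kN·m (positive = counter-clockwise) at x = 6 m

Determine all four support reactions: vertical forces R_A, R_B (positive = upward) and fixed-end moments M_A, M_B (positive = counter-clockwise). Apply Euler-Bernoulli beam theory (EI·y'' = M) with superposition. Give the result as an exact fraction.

Load 1 — point force P=7 kN at a=9 m (b=L-a=3):
  R_A = Pb²(3a+b)/L³ = 7·3²·(3·9+3)/12³ = 35/32 kN
  M_A = Pab²/L² = 7·9·3²/12² = 63/16 kN·m
  R_B = Pa²(a+3b)/L³ = 7·9²·(9+3·3)/12³ = 189/32 kN
  M_B = -Pa²b/L² = -7·9²·3/12² = -189/16 kN·m
Load 2 — applied couple M₀=17 kN·m at a=6 m (b=L-a=6):
  R_A = 6M₀ab/L³ = 6·17·6·6/12³ = 17/8 kN
  M_A = M₀b(2a-b)/L² = 17·6·(2·6-6)/12² = 17/4 kN·m
  R_B = -6M₀ab/L³ = -6·17·6·6/12³ = -17/8 kN
  M_B = M₀a(2b-a)/L² = 17·6·(2·6-6)/12² = 17/4 kN·m
Superposition: R_A = 103/32 kN, M_A = 131/16 kN·m, R_B = 121/32 kN, M_B = -121/16 kN·m

R_A = 103/32 kN, M_A = 131/16 kN·m, R_B = 121/32 kN, M_B = -121/16 kN·m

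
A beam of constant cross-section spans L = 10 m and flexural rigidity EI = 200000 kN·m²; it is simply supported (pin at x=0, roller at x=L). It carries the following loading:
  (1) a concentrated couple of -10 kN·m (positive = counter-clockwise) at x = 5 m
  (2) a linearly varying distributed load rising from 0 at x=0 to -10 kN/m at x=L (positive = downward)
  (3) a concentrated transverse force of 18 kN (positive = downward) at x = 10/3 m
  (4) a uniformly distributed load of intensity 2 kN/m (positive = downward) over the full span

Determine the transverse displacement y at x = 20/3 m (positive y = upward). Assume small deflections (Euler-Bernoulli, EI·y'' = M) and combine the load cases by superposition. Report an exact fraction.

Load 1 — applied couple M₀=-10 kN·m at a=5 m (b=L-a=5):
  y_1 = (M₀x³/(6L)-M₀(x-a)²/2+C₁x)/EI  [x>a] with C₁=M₀(3b²-L²)/(6L)=25/6 = ((-10)·(20/3)³/(6·10)-(-10)·((20/3)-5)²/2+(25/6)·(20/3))/200000 = -1/25920 m
Load 2 — triangular load w₀=-10 kN/m (0→w₀ over full span):
  y_2 = -w₀x(7L⁴-10L²x²+3x⁴)/(360LEI) = -(-10)·(20/3)·(7·10⁴-10·10²·(20/3)²+3·(20/3)⁴)/(360·10·200000) = 17/5832 m
Load 3 — point force P=18 kN at a=10/3 m (b=L-a=20/3):
  y_3 = -Pa(L-x)(2Lx-a²-x²)/(6LEI)  [x>a] = -18·(10/3)·(10-(20/3))·(2·10·(20/3)-(10/3)²-(20/3)²)/(6·10·200000) = -7/5400 m
Load 4 — uniform load w=2 kN/m over full span:
  y_4 = -wx(L³-2Lx²+x³)/(24EI) = -2·(20/3)·(10³-2·10·(20/3)²+(20/3)³)/(24·200000) = -11/9720 m
Superposition: y = Σ y_i = 523/1166400 m ≈ 0.000448 m

y(20/3) = 523/1166400 m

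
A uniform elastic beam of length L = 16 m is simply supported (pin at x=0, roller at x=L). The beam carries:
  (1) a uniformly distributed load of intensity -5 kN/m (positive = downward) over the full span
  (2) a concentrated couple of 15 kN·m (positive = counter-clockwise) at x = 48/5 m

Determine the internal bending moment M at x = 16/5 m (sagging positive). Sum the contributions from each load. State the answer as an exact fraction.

M(16/5) = -497/5 kN·m

Load 1 — uniform load w=-5 kN/m over full span:
  M_1 = wx(L-x)/2 = (-5)·(16/5)·(16-(16/5))/2 = -512/5 kN·m
Load 2 — applied couple M₀=15 kN·m at a=48/5 m (b=L-a=32/5):
  M_2 = M₀x/L  [x≤a] = 15·(16/5)/16 = 3 kN·m
Superposition: M = Σ M_i = -497/5 kN·m ≈ -99.400000 kN·m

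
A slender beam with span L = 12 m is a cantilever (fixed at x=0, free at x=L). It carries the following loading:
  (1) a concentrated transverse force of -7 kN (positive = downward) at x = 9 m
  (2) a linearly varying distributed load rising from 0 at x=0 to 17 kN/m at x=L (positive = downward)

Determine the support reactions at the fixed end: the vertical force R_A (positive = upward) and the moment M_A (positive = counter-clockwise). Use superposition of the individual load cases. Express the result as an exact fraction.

R_A = 95 kN, M_A = 753 kN·m

Load 1 — point force P=-7 kN at a=9 m (b=L-a=3):
  R_A = P = (-7) = -7 kN
  M_A = Pa = (-7)·9 = -63 kN·m
Load 2 — triangular load w₀=17 kN/m (0→w₀ over full span):
  R_A = w₀L/2 = 17·12/2 = 102 kN
  M_A = w₀L²/3 = 17·12²/3 = 816 kN·m
Superposition: R_A = 95 kN, M_A = 753 kN·m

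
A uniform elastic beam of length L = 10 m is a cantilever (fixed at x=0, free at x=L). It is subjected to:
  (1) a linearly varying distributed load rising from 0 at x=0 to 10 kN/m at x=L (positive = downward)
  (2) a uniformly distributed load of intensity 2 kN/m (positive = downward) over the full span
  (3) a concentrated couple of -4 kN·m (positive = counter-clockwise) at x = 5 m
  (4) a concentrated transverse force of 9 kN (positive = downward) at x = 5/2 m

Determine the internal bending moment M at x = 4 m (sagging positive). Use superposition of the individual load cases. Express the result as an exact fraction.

Load 1 — triangular load w₀=10 kN/m (0→w₀ over full span):
  M_1 = w₀Lx/2 - w₀L²/3 - w₀x³/(6L) = 10·10·4/2 - 10·10²/3 - 10·4³/(6·10) = -144 kN·m
Load 2 — uniform load w=2 kN/m over full span:
  M_2 = -w(L-x)²/2 = -2·(10-4)²/2 = -36 kN·m
Load 3 — applied couple M₀=-4 kN·m at a=5 m (b=L-a=5):
  M_3 = M₀  [x≤a] = (-4) = -4 kN·m
Load 4 — point force P=9 kN at a=5/2 m (b=L-a=15/2):
  M_4 = 0  [x>a] = 0 kN·m
Superposition: M = Σ M_i = -184 kN·m ≈ -184.000000 kN·m

M(4) = -184 kN·m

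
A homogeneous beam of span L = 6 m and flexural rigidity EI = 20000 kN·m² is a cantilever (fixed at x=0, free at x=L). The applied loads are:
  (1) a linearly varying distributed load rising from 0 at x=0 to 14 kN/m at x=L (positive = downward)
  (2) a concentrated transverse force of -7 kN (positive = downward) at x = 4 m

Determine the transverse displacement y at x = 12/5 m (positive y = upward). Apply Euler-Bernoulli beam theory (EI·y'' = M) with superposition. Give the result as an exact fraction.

y(12/5) = -158256/9765625 m

Load 1 — triangular load w₀=14 kN/m (0→w₀ over full span):
  y_1 = (w₀Lx³/12-w₀L²x²/6-w₀x⁵/(120L))/EI = (14·6·(12/5)³/12-14·6²·(12/5)²/6-14·(12/5)⁵/(120·6))/20000 = -189756/9765625 m
Load 2 — point force P=-7 kN at a=4 m (b=L-a=2):
  y_2 = -Px²(3a-x)/(6EI)  [x≤a] = -(-7)·(12/5)²·(3·4-(12/5))/(6·20000) = 252/78125 m
Superposition: y = Σ y_i = -158256/9765625 m ≈ -0.016205 m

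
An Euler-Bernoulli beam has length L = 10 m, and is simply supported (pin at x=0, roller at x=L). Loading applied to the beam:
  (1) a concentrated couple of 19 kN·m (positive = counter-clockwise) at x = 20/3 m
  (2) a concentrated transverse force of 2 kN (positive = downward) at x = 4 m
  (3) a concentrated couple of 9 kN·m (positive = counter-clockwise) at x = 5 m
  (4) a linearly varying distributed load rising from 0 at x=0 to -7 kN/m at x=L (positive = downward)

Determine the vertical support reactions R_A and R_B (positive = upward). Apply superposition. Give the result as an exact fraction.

Load 1 — applied couple M₀=19 kN·m at a=20/3 m (b=L-a=10/3):
  R_A = M₀/L = 19/10 kN
  R_B = -M₀/L = -19/10 kN
Load 2 — point force P=2 kN at a=4 m (b=L-a=6):
  R_A = Pb/L = 2·6/10 = 6/5 kN
  R_B = Pa/L = 2·4/10 = 4/5 kN
Load 3 — applied couple M₀=9 kN·m at a=5 m (b=L-a=5):
  R_A = M₀/L = 9/10 kN
  R_B = -M₀/L = -9/10 kN
Load 4 — triangular load w₀=-7 kN/m (0→w₀ over full span):
  R_A = w₀L/6 = (-7)·10/6 = -35/3 kN
  R_B = w₀L/3 = (-7)·10/3 = -70/3 kN
Superposition: R_A = -23/3 kN, R_B = -76/3 kN

R_A = -23/3 kN, R_B = -76/3 kN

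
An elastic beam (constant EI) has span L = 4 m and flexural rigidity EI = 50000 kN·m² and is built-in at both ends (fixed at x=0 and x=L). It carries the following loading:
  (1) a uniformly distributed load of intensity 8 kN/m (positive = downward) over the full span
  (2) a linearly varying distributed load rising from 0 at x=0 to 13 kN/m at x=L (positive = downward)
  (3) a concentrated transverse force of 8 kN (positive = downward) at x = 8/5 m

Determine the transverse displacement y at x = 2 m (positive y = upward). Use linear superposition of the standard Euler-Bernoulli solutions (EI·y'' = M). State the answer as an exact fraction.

y(2) = -1507/6250000 m

Load 1 — uniform load w=8 kN/m over full span:
  y_1 = -wx²(L-x)²/(24EI) = -8·2²·(4-2)²/(24·50000) = -1/9375 m
Load 2 — triangular load w₀=13 kN/m (0→w₀ over full span):
  y_2 = -w₀x²(L-x)²(x+2L)/(120LEI) = -13·2²·(4-2)²·(2+2·4)/(120·4·50000) = -13/150000 m
Load 3 — point force P=8 kN at a=8/5 m (b=L-a=12/5):
  y_3 = -Pa²(L-x)²(3bL-(3b+a)(L-x))/(6L³EI)  [x>a] = -8·(8/5)²·(4-2)²·(3·(12/5)·4-(3·(12/5)+(8/5))·(4-2))/(6·4³·50000) = -56/1171875 m
Superposition: y = Σ y_i = -1507/6250000 m ≈ -0.000241 m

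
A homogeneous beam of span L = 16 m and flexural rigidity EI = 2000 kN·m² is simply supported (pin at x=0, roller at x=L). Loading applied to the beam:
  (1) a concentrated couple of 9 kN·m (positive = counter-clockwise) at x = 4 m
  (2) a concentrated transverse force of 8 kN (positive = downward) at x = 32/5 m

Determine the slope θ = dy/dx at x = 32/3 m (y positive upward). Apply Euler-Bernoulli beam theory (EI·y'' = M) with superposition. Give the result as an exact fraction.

Load 1 — applied couple M₀=9 kN·m at a=4 m (b=L-a=12):
  θ_1 = (M₀x²/(2L)-M₀(x-a)+C₁)/EI  [x>a] with C₁=M₀(3b²-L²)/(6L)=33/2 = (9·(32/3)²/(2·16)-9·((32/3)-4)+(33/2))/2000 = -23/4000 rad
Load 2 — point force P=8 kN at a=32/5 m (b=L-a=48/5):
  θ_2 = -Pa(2L²-6Lx+3x²+a²)/(6LEI)  [x>a] = -8·(32/5)·(2·16²-6·16·(32/3)+3·(32/3)²+(32/5)²)/(6·16·2000) = 4864/140625 rad
Superposition: θ = Σ θ_i = 129773/4500000 rad ≈ 0.028838 rad

θ(32/3) = 129773/4500000 rad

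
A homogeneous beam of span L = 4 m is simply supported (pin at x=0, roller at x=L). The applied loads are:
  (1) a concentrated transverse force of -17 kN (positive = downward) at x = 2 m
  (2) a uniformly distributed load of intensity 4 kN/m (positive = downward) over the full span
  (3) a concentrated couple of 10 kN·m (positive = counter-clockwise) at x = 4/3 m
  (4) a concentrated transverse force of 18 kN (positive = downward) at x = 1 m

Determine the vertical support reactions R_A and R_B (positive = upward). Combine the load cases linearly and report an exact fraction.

R_A = 31/2 kN, R_B = 3/2 kN

Load 1 — point force P=-17 kN at a=2 m (b=L-a=2):
  R_A = Pb/L = (-17)·2/4 = -17/2 kN
  R_B = Pa/L = (-17)·2/4 = -17/2 kN
Load 2 — uniform load w=4 kN/m over full span:
  R_A = wL/2 = 4·4/2 = 8 kN
  R_B = wL/2 = 4·4/2 = 8 kN
Load 3 — applied couple M₀=10 kN·m at a=4/3 m (b=L-a=8/3):
  R_A = M₀/L = 10/4 = 5/2 kN
  R_B = -M₀/L = -10/4 = -5/2 kN
Load 4 — point force P=18 kN at a=1 m (b=L-a=3):
  R_A = Pb/L = 18·3/4 = 27/2 kN
  R_B = Pa/L = 18·1/4 = 9/2 kN
Superposition: R_A = 31/2 kN, R_B = 3/2 kN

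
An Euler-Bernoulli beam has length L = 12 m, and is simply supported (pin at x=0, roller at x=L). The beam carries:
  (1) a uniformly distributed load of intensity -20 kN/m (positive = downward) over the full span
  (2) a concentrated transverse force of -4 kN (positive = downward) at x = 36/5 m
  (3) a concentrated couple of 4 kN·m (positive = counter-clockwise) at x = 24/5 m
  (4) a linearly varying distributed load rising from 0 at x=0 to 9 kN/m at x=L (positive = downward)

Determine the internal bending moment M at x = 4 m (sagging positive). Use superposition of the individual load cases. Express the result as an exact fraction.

Load 1 — uniform load w=-20 kN/m over full span:
  M_1 = wx(L-x)/2 = (-20)·4·(12-4)/2 = -320 kN·m
Load 2 — point force P=-4 kN at a=36/5 m (b=L-a=24/5):
  M_2 = Pbx/L  [x≤a] = (-4)·(24/5)·4/12 = -32/5 kN·m
Load 3 — applied couple M₀=4 kN·m at a=24/5 m (b=L-a=36/5):
  M_3 = M₀x/L  [x≤a] = 4·4/12 = 4/3 kN·m
Load 4 — triangular load w₀=9 kN/m (0→w₀ over full span):
  M_4 = w₀Lx/6 - w₀x³/(6L) = 9·12·4/6 - 9·4³/(6·12) = 64 kN·m
Superposition: M = Σ M_i = -3916/15 kN·m ≈ -261.066667 kN·m

M(4) = -3916/15 kN·m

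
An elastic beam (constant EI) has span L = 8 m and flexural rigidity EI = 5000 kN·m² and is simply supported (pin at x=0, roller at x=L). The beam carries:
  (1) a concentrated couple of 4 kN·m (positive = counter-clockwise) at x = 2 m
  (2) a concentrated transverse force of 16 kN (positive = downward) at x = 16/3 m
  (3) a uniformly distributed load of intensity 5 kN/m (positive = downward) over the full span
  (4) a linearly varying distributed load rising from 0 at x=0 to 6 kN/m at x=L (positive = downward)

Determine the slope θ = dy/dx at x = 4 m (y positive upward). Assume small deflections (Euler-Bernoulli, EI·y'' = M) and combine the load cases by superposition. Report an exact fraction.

Load 1 — applied couple M₀=4 kN·m at a=2 m (b=L-a=6):
  θ_1 = (M₀x²/(2L)-M₀(x-a)+C₁)/EI  [x>a] with C₁=M₀(3b²-L²)/(6L)=11/3 = (4·4²/(2·8)-4·(4-2)+(11/3))/5000 = -1/15000 rad
Load 2 — point force P=16 kN at a=16/3 m (b=L-a=8/3):
  θ_2 = -Pb(L²-b²-3x²)/(6LEI)  [x≤a] = -16·(8/3)·(8²-(8/3)²-3·4²)/(6·8·5000) = -16/10125 rad
Load 3 — uniform load w=5 kN/m over full span:
  θ_3 = -w(L³-6Lx²+4x³)/(24EI) = -5·(8³-6·8·4²+4·4³)/(24·5000) = 0 rad
Load 4 — triangular load w₀=6 kN/m (0→w₀ over full span):
  θ_4 = -w₀(7L⁴-30L²x²+15x⁴)/(360LEI) = -6·(7·8⁴-30·8²·4²+15·4⁴)/(360·8·5000) = -7/9375 rad
Superposition: θ = Σ θ_i = -4847/2025000 rad ≈ -0.002394 rad

θ(4) = -4847/2025000 rad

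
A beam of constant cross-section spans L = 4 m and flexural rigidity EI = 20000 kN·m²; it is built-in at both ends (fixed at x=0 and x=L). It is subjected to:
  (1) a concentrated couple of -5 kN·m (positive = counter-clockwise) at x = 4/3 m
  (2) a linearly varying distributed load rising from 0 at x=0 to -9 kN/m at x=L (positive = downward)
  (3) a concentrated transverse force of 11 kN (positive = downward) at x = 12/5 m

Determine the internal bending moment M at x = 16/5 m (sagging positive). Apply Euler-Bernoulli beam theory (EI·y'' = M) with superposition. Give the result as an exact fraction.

Load 1 — applied couple M₀=-5 kN·m at a=4/3 m (b=L-a=8/3):
  M_1 = R_Ax - M_A - M₀  [x>a] with R_A=-5/3, M_A=0 = (-5/3)·(16/5) - 0 - (-5) = -1/3 kN·m
Load 2 — triangular load w₀=-9 kN/m (0→w₀ over full span):
  M_2 = 3w₀Lx/20 - w₀L²/30 - w₀x³/(6L) = 3·(-9)·4·(16/5)/20 - (-9)·4²/30 - (-9)·(16/5)³/(6·4) = -24/125 kN·m
Load 3 — point force P=11 kN at a=12/5 m (b=L-a=8/5):
  M_3 = Pa²(a+3b)(L-x)/L³ - Pa²b/L²  [x>a] = 11·(12/5)²·((12/5)+3·(8/5))·(4-(16/5))/4³ - 11·(12/5)²·(8/5)/4² = -396/625 kN·m
Superposition: M = Σ M_i = -2173/1875 kN·m ≈ -1.158933 kN·m

M(16/5) = -2173/1875 kN·m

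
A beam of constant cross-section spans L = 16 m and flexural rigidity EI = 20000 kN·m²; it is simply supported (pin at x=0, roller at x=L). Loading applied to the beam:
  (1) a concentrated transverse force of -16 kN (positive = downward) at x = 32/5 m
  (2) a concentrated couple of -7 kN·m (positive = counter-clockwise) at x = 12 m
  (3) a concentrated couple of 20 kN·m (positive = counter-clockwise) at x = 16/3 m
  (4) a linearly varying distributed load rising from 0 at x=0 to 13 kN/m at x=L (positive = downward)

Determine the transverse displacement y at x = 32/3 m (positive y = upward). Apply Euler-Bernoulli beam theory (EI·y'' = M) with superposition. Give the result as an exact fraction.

Load 1 — point force P=-16 kN at a=32/5 m (b=L-a=48/5):
  y_1 = -Pa(L-x)(2Lx-a²-x²)/(6LEI)  [x>a] = -(-16)·(32/5)·(16-(32/3))·(2·16·(32/3)-(32/5)²-(32/3)²)/(6·16·20000) = 335872/6328125 m
Load 2 — applied couple M₀=-7 kN·m at a=12 m (b=L-a=4):
  y_2 = (M₀x³/(6L)+C₁x)/EI  [x≤a] with C₁=M₀(3b²-L²)/(6L)=91/6 = ((-7)·(32/3)³/(6·16)+(91/6)·(32/3))/20000 = 371/101250 m
Load 3 — applied couple M₀=20 kN·m at a=16/3 m (b=L-a=32/3):
  y_3 = (M₀x³/(6L)-M₀(x-a)²/2+C₁x)/EI  [x>a] with C₁=M₀(3b²-L²)/(6L)=160/9 = (20·(32/3)³/(6·16)-20·((32/3)-(16/3))²/2+(160/9)·(32/3))/20000 = 16/2025 m
Load 4 — triangular load w₀=13 kN/m (0→w₀ over full span):
  y_4 = -w₀x(7L⁴-10L²x²+3x⁴)/(360LEI) = -13·(32/3)·(7·16⁴-10·16²·(32/3)²+3·(32/3)⁴)/(360·16·20000) = -113152/455625 m
Superposition: y = Σ y_i = -20924929/113906250 m ≈ -0.183703 m

y(32/3) = -20924929/113906250 m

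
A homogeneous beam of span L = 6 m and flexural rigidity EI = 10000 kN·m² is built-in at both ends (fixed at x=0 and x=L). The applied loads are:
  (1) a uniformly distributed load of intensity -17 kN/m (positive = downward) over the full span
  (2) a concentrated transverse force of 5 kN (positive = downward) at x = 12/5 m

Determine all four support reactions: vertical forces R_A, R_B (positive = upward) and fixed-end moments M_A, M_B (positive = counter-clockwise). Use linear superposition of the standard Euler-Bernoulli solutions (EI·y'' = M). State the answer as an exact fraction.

R_A = -1194/25 kN, M_A = -1167/25 kN·m, R_B = -1231/25 kN, M_B = 1203/25 kN·m

Load 1 — uniform load w=-17 kN/m over full span:
  R_A = wL/2 = (-17)·6/2 = -51 kN
  M_A = wL²/12 = (-17)·6²/12 = -51 kN·m
  R_B = wL/2 = (-17)·6/2 = -51 kN
  M_B = -wL²/12 = -(-17)·6²/12 = 51 kN·m
Load 2 — point force P=5 kN at a=12/5 m (b=L-a=18/5):
  R_A = Pb²(3a+b)/L³ = 5·(18/5)²·(3·(12/5)+(18/5))/6³ = 81/25 kN
  M_A = Pab²/L² = 5·(12/5)·(18/5)²/6² = 108/25 kN·m
  R_B = Pa²(a+3b)/L³ = 5·(12/5)²·((12/5)+3·(18/5))/6³ = 44/25 kN
  M_B = -Pa²b/L² = -5·(12/5)²·(18/5)/6² = -72/25 kN·m
Superposition: R_A = -1194/25 kN, M_A = -1167/25 kN·m, R_B = -1231/25 kN, M_B = 1203/25 kN·m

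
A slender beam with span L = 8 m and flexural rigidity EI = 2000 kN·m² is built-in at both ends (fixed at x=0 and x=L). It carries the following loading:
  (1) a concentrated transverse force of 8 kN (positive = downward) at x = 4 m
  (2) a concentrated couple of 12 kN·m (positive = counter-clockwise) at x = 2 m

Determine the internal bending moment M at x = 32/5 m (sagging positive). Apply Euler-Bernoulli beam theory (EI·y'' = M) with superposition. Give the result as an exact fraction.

Load 1 — point force P=8 kN at a=4 m (b=L-a=4):
  M_1 = Pa²(a+3b)(L-x)/L³ - Pa²b/L²  [x>a] = 8·4²·(4+3·4)·(8-(32/5))/8³ - 8·4²·4/8² = -8/5 kN·m
Load 2 — applied couple M₀=12 kN·m at a=2 m (b=L-a=6):
  M_2 = R_Ax - M_A - M₀  [x>a] with R_A=27/16, M_A=-9/4 = (27/16)·(32/5) - (-9/4) - 12 = 21/20 kN·m
Superposition: M = Σ M_i = -11/20 kN·m ≈ -0.550000 kN·m

M(32/5) = -11/20 kN·m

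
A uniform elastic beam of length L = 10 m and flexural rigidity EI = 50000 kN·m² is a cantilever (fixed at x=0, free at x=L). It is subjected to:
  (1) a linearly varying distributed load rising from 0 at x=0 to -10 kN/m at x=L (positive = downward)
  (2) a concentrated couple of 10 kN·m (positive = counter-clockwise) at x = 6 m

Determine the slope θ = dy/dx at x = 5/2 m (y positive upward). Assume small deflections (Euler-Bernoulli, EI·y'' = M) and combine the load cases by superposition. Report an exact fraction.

Load 1 — triangular load w₀=-10 kN/m (0→w₀ over full span):
  θ_1 = (w₀Lx²/4-w₀L²x/3-w₀x⁴/(24L))/EI = ((-10)·10·(5/2)²/4-(-10)·10²·(5/2)/3-(-10)·(5/2)⁴/(24·10))/50000 = 139/10240 rad
Load 2 — applied couple M₀=10 kN·m at a=6 m (b=L-a=4):
  θ_2 = M₀x/EI  [x≤a] = 10·(5/2)/50000 = 1/2000 rad
Superposition: θ = Σ θ_i = 3603/256000 rad ≈ 0.014074 rad

θ(5/2) = 3603/256000 rad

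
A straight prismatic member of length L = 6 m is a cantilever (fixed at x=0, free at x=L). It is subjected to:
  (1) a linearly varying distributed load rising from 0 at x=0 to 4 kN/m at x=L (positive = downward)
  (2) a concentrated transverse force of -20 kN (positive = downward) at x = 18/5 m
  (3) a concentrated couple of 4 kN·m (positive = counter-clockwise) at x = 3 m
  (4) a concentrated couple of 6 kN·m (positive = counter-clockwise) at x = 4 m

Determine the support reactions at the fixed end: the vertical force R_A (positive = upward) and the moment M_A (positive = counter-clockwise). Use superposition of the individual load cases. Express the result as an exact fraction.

R_A = -8 kN, M_A = -34 kN·m

Load 1 — triangular load w₀=4 kN/m (0→w₀ over full span):
  R_A = w₀L/2 = 4·6/2 = 12 kN
  M_A = w₀L²/3 = 4·6²/3 = 48 kN·m
Load 2 — point force P=-20 kN at a=18/5 m (b=L-a=12/5):
  R_A = P = (-20) = -20 kN
  M_A = Pa = (-20)·(18/5) = -72 kN·m
Load 3 — applied couple M₀=4 kN·m at a=3 m (b=L-a=3):
  R_A = 0 kN
  M_A = -M₀ = -4 kN·m
Load 4 — applied couple M₀=6 kN·m at a=4 m (b=L-a=2):
  R_A = 0 kN
  M_A = -M₀ = -6 kN·m
Superposition: R_A = -8 kN, M_A = -34 kN·m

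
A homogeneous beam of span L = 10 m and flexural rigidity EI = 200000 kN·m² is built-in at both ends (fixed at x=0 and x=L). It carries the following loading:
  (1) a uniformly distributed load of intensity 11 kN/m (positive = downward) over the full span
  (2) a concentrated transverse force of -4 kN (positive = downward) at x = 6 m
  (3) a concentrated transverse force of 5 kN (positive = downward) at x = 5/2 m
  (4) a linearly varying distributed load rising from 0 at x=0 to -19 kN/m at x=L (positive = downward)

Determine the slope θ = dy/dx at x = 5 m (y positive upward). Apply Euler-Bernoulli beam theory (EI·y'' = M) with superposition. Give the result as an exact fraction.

θ(5) = 12911/192000000 rad

Load 1 — uniform load w=11 kN/m over full span:
  θ_1 = -wx(L-x)(L-2x)/(12EI) = -11·5·(10-5)·(10-2·5)/(12·200000) = 0 rad
Load 2 — point force P=-4 kN at a=6 m (b=L-a=4):
  θ_2 = -Pb²x(2aL-(3a+b)x)/(2L³EI)  [x≤a] = -(-4)·4²·5·(2·6·10-(3·6+4)·5)/(2·10³·200000) = 1/125000 rad
Load 3 — point force P=5 kN at a=5/2 m (b=L-a=15/2):
  θ_3 = Pa²(L-x)(2bL-(3b+a)(L-x))/(2L³EI)  [x>a] = 5·(5/2)²·(10-5)·(2·(15/2)·10-(3·(15/2)+(5/2))·(10-5))/(2·10³·200000) = 1/102400 rad
Load 4 — triangular load w₀=-19 kN/m (0→w₀ over full span):
  θ_4 = -w₀(2x(L-x)(L-2x)(x+2L)+x²(L-x)²)/(120LEI) = -(-19)·(2·5·(10-5)·(10-2·5)·(5+2·10)+5²·(10-5)²)/(120·10·200000) = 19/384000 rad
Superposition: θ = Σ θ_i = 12911/192000000 rad ≈ 0.000067 rad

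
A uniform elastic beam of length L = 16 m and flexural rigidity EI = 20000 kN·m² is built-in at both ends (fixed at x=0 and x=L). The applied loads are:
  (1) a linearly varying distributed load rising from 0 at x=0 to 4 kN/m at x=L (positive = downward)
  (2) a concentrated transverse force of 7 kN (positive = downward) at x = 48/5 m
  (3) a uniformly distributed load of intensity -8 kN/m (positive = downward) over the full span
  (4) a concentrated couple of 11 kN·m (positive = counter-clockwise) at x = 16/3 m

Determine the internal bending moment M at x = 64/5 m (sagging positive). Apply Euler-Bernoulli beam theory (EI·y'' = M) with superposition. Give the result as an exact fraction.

M(64/5) = 13711/1875 kN·m

Load 1 — triangular load w₀=4 kN/m (0→w₀ over full span):
  M_1 = 3w₀Lx/20 - w₀L²/30 - w₀x³/(6L) = 3·4·16·(64/5)/20 - 4·16²/30 - 4·(64/5)³/(6·16) = 512/375 kN·m
Load 2 — point force P=7 kN at a=48/5 m (b=L-a=32/5):
  M_2 = Pa²(a+3b)(L-x)/L³ - Pa²b/L²  [x>a] = 7·(48/5)²·((48/5)+3·(32/5))·(16-(64/5))/16³ - 7·(48/5)²·(32/5)/16² = -1008/625 kN·m
Load 3 — uniform load w=-8 kN/m over full span:
  M_3 = wLx/2 - wL²/12 - wx²/2 = (-8)·16·(64/5)/2 - (-8)·16²/12 - (-8)·(64/5)²/2 = 512/75 kN·m
Load 4 — applied couple M₀=11 kN·m at a=16/3 m (b=L-a=32/3):
  M_4 = R_Ax - M_A - M₀  [x>a] with R_A=11/12, M_A=0 = (11/12)·(64/5) - 0 - 11 = 11/15 kN·m
Superposition: M = Σ M_i = 13711/1875 kN·m ≈ 7.312533 kN·m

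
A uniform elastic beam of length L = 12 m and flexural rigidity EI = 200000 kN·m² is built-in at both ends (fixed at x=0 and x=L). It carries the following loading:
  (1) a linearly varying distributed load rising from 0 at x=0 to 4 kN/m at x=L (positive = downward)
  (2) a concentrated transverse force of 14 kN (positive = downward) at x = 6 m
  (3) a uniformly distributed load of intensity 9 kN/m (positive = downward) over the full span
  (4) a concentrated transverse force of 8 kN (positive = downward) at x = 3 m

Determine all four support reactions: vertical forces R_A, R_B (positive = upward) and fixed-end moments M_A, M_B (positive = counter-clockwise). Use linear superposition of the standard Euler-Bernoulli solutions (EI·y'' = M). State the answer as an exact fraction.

Load 1 — triangular load w₀=4 kN/m (0→w₀ over full span):
  R_A = 3w₀L/20 = 3·4·12/20 = 36/5 kN
  M_A = w₀L²/30 = 4·12²/30 = 96/5 kN·m
  R_B = 7w₀L/20 = 7·4·12/20 = 84/5 kN
  M_B = -w₀L²/20 = -4·12²/20 = -144/5 kN·m
Load 2 — point force P=14 kN at a=6 m (b=L-a=6):
  R_A = Pb²(3a+b)/L³ = 14·6²·(3·6+6)/12³ = 7 kN
  M_A = Pab²/L² = 14·6·6²/12² = 21 kN·m
  R_B = Pa²(a+3b)/L³ = 14·6²·(6+3·6)/12³ = 7 kN
  M_B = -Pa²b/L² = -14·6²·6/12² = -21 kN·m
Load 3 — uniform load w=9 kN/m over full span:
  R_A = wL/2 = 9·12/2 = 54 kN
  M_A = wL²/12 = 9·12²/12 = 108 kN·m
  R_B = wL/2 = 9·12/2 = 54 kN
  M_B = -wL²/12 = -9·12²/12 = -108 kN·m
Load 4 — point force P=8 kN at a=3 m (b=L-a=9):
  R_A = Pb²(3a+b)/L³ = 8·9²·(3·3+9)/12³ = 27/4 kN
  M_A = Pab²/L² = 8·3·9²/12² = 27/2 kN·m
  R_B = Pa²(a+3b)/L³ = 8·3²·(3+3·9)/12³ = 5/4 kN
  M_B = -Pa²b/L² = -8·3²·9/12² = -9/2 kN·m
Superposition: R_A = 1499/20 kN, M_A = 1617/10 kN·m, R_B = 1581/20 kN, M_B = -1623/10 kN·m

R_A = 1499/20 kN, M_A = 1617/10 kN·m, R_B = 1581/20 kN, M_B = -1623/10 kN·m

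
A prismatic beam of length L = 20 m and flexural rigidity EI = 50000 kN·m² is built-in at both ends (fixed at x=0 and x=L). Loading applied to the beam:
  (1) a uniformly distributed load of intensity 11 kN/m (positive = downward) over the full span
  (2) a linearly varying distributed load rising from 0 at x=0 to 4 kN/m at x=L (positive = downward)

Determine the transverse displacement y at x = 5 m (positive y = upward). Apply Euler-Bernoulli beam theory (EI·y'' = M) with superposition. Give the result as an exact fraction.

Load 1 — uniform load w=11 kN/m over full span:
  y_1 = -wx²(L-x)²/(24EI) = -11·5²·(20-5)²/(24·50000) = -33/640 m
Load 2 — triangular load w₀=4 kN/m (0→w₀ over full span):
  y_2 = -w₀x²(L-x)²(x+2L)/(120LEI) = -4·5²·(20-5)²·(5+2·20)/(120·20·50000) = -27/3200 m
Superposition: y = Σ y_i = -3/50 m ≈ -0.060000 m

y(5) = -3/50 m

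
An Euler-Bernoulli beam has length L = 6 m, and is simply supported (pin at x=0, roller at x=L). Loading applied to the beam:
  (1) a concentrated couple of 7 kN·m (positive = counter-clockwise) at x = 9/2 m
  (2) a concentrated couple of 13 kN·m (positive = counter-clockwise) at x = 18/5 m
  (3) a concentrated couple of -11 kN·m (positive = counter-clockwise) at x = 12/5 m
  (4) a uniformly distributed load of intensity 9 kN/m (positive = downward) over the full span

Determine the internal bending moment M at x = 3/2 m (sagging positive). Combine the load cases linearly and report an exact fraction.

Load 1 — applied couple M₀=7 kN·m at a=9/2 m (b=L-a=3/2):
  M_1 = M₀x/L  [x≤a] = 7·(3/2)/6 = 7/4 kN·m
Load 2 — applied couple M₀=13 kN·m at a=18/5 m (b=L-a=12/5):
  M_2 = M₀x/L  [x≤a] = 13·(3/2)/6 = 13/4 kN·m
Load 3 — applied couple M₀=-11 kN·m at a=12/5 m (b=L-a=18/5):
  M_3 = M₀x/L  [x≤a] = (-11)·(3/2)/6 = -11/4 kN·m
Load 4 — uniform load w=9 kN/m over full span:
  M_4 = wx(L-x)/2 = 9·(3/2)·(6-(3/2))/2 = 243/8 kN·m
Superposition: M = Σ M_i = 261/8 kN·m ≈ 32.625000 kN·m

M(3/2) = 261/8 kN·m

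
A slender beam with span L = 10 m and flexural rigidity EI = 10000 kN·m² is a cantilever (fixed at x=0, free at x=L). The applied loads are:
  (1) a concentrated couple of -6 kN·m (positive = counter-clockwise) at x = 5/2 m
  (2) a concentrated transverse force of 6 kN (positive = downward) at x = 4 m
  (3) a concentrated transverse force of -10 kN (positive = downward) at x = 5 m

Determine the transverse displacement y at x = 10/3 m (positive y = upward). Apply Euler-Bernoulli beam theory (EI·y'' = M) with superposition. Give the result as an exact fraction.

y(10/3) = 1147/129600 m

Load 1 — applied couple M₀=-6 kN·m at a=5/2 m (b=L-a=15/2):
  y_1 = M₀a(2x-a)/(2EI)  [x>a] = (-6)·(5/2)·(2·(10/3)-(5/2))/(2·10000) = -1/320 m
Load 2 — point force P=6 kN at a=4 m (b=L-a=6):
  y_2 = -Px²(3a-x)/(6EI)  [x≤a] = -6·(10/3)²·(3·4-(10/3))/(6·10000) = -13/1350 m
Load 3 — point force P=-10 kN at a=5 m (b=L-a=5):
  y_3 = -Px²(3a-x)/(6EI)  [x≤a] = -(-10)·(10/3)²·(3·5-(10/3))/(6·10000) = 7/324 m
Superposition: y = Σ y_i = 1147/129600 m ≈ 0.008850 m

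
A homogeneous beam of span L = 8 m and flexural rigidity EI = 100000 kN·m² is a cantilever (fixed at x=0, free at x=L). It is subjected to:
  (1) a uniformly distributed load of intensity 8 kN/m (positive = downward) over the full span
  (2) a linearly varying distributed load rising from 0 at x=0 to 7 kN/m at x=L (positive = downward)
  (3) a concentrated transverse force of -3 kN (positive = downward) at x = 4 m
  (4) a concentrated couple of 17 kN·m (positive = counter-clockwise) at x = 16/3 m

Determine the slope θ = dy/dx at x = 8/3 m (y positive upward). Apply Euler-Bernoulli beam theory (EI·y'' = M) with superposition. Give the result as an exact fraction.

Load 1 — uniform load w=8 kN/m over full span:
  θ_1 = -wx(x²-3Lx+3L²)/(6EI) = -8·(8/3)·((8/3)²-3·8·(8/3)+3·8²)/(6·100000) = -1216/253125 rad
Load 2 — triangular load w₀=7 kN/m (0→w₀ over full span):
  θ_2 = (w₀Lx²/4-w₀L²x/3-w₀x⁴/(24L))/EI = (7·8·(8/3)²/4-7·8²·(8/3)/3-7·(8/3)⁴/(24·8))/100000 = -2282/759375 rad
Load 3 — point force P=-3 kN at a=4 m (b=L-a=4):
  θ_3 = -Px(2a-x)/(2EI)  [x≤a] = -(-3)·(8/3)·(2·4-(8/3))/(2·100000) = 2/9375 rad
Load 4 — applied couple M₀=17 kN·m at a=16/3 m (b=L-a=8/3):
  θ_4 = M₀x/EI  [x≤a] = 17·(8/3)/100000 = 17/37500 rad
Superposition: θ = Σ θ_i = -4339/607500 rad ≈ -0.007142 rad

θ(8/3) = -4339/607500 rad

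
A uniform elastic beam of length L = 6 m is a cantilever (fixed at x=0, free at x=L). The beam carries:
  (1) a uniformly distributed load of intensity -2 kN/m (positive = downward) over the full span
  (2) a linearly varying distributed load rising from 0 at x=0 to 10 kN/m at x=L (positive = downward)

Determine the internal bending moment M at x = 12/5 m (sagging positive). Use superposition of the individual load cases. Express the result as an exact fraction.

M(12/5) = -972/25 kN·m

Load 1 — uniform load w=-2 kN/m over full span:
  M_1 = -w(L-x)²/2 = -(-2)·(6-(12/5))²/2 = 324/25 kN·m
Load 2 — triangular load w₀=10 kN/m (0→w₀ over full span):
  M_2 = w₀Lx/2 - w₀L²/3 - w₀x³/(6L) = 10·6·(12/5)/2 - 10·6²/3 - 10·(12/5)³/(6·6) = -1296/25 kN·m
Superposition: M = Σ M_i = -972/25 kN·m ≈ -38.880000 kN·m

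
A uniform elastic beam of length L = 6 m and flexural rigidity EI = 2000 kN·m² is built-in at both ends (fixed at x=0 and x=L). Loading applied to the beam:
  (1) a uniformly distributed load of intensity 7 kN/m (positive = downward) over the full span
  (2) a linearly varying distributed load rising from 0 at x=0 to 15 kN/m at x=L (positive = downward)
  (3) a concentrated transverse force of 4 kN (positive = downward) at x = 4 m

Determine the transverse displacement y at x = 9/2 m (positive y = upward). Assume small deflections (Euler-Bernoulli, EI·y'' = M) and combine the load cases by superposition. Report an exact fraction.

y(9/2) = -48053/3072000 m

Load 1 — uniform load w=7 kN/m over full span:
  y_1 = -wx²(L-x)²/(24EI) = -7·(9/2)²·(6-(9/2))²/(24·2000) = -1701/256000 m
Load 2 — triangular load w₀=15 kN/m (0→w₀ over full span):
  y_2 = -w₀x²(L-x)²(x+2L)/(120LEI) = -15·(9/2)²·(6-(9/2))²·((9/2)+2·6)/(120·6·2000) = -8019/1024000 m
Load 3 — point force P=4 kN at a=4 m (b=L-a=2):
  y_3 = -Pa²(L-x)²(3bL-(3b+a)(L-x))/(6L³EI)  [x>a] = -4·4²·(6-(9/2))²·(3·2·6-(3·2+4)·(6-(9/2)))/(6·6³·2000) = -7/6000 m
Superposition: y = Σ y_i = -48053/3072000 m ≈ -0.015642 m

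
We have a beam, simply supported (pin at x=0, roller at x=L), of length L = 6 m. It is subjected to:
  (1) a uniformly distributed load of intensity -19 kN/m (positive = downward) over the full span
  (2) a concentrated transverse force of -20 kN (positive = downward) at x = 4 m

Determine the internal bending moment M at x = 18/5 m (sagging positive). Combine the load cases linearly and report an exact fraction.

Load 1 — uniform load w=-19 kN/m over full span:
  M_1 = wx(L-x)/2 = (-19)·(18/5)·(6-(18/5))/2 = -2052/25 kN·m
Load 2 — point force P=-20 kN at a=4 m (b=L-a=2):
  M_2 = Pbx/L  [x≤a] = (-20)·2·(18/5)/6 = -24 kN·m
Superposition: M = Σ M_i = -2652/25 kN·m ≈ -106.080000 kN·m

M(18/5) = -2652/25 kN·m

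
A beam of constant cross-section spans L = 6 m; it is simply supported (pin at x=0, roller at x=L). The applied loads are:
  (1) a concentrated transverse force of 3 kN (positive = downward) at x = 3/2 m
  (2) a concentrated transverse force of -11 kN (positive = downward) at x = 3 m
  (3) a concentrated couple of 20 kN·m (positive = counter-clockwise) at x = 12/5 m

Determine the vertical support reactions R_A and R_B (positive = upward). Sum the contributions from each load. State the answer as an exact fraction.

R_A = 1/12 kN, R_B = -97/12 kN

Load 1 — point force P=3 kN at a=3/2 m (b=L-a=9/2):
  R_A = Pb/L = 3·(9/2)/6 = 9/4 kN
  R_B = Pa/L = 3·(3/2)/6 = 3/4 kN
Load 2 — point force P=-11 kN at a=3 m (b=L-a=3):
  R_A = Pb/L = (-11)·3/6 = -11/2 kN
  R_B = Pa/L = (-11)·3/6 = -11/2 kN
Load 3 — applied couple M₀=20 kN·m at a=12/5 m (b=L-a=18/5):
  R_A = M₀/L = 20/6 = 10/3 kN
  R_B = -M₀/L = -20/6 = -10/3 kN
Superposition: R_A = 1/12 kN, R_B = -97/12 kN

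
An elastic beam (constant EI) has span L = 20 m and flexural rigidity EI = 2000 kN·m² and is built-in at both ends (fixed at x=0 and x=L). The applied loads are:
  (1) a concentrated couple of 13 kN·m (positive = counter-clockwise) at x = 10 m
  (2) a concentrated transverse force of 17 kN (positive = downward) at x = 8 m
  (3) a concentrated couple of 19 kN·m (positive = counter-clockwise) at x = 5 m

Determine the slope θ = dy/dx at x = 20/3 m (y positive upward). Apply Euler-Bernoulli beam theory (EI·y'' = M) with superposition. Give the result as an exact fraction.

θ(20/3) = -1973/60000 rad

Load 1 — applied couple M₀=13 kN·m at a=10 m (b=L-a=10):
  θ_1 = (R_Ax²/2 - M_Ax)/EI  [x≤a] with R_A=39/40, M_A=13/4 = ((39/40)·(20/3)²/2 - (13/4)·(20/3))/2000 = 0 rad
Load 2 — point force P=17 kN at a=8 m (b=L-a=12):
  θ_2 = -Pb²x(2aL-(3a+b)x)/(2L³EI)  [x≤a] = -17·12²·(20/3)·(2·8·20-(3·8+12)·(20/3))/(2·20³·2000) = -51/1250 rad
Load 3 — applied couple M₀=19 kN·m at a=5 m (b=L-a=15):
  θ_3 = (R_Ax²/2 - M_Ax - M₀(x-a))/EI  [x>a] with R_A=171/160, M_A=-57/16 = ((171/160)·(20/3)²/2 - (-57/16)·(20/3) - 19·((20/3)-5))/2000 = 19/2400 rad
Superposition: θ = Σ θ_i = -1973/60000 rad ≈ -0.032883 rad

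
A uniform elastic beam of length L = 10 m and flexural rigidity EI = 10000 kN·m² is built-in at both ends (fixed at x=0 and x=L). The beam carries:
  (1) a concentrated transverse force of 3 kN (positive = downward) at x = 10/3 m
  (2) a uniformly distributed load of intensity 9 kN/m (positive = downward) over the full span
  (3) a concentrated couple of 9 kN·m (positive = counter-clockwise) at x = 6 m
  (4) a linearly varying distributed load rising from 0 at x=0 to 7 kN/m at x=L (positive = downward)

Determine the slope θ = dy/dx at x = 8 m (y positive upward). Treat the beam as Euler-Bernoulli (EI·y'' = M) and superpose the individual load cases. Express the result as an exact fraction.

Load 1 — point force P=3 kN at a=10/3 m (b=L-a=20/3):
  θ_1 = Pa²(L-x)(2bL-(3b+a)(L-x))/(2L³EI)  [x>a] = 3·(10/3)²·(10-8)·(2·(20/3)·10-(3·(20/3)+(10/3))·(10-8))/(2·10³·10000) = 13/45000 rad
Load 2 — uniform load w=9 kN/m over full span:
  θ_2 = -wx(L-x)(L-2x)/(12EI) = -9·8·(10-8)·(10-2·8)/(12·10000) = 9/1250 rad
Load 3 — applied couple M₀=9 kN·m at a=6 m (b=L-a=4):
  θ_3 = (R_Ax²/2 - M_Ax - M₀(x-a))/EI  [x>a] with R_A=162/125, M_A=72/25 = ((162/125)·8²/2 - (72/25)·8 - 9·(8-6))/10000 = 27/625000 rad
Load 4 — triangular load w₀=7 kN/m (0→w₀ over full span):
  θ_4 = -w₀(2x(L-x)(L-2x)(x+2L)+x²(L-x)²)/(120LEI) = -7·(2·8·(10-8)·(10-2·8)·(8+2·10)+8²·(10-8)²)/(120·10·10000) = 28/9375 rad
Superposition: θ = Σ θ_i = 7396/703125 rad ≈ 0.010519 rad

θ(8) = 7396/703125 rad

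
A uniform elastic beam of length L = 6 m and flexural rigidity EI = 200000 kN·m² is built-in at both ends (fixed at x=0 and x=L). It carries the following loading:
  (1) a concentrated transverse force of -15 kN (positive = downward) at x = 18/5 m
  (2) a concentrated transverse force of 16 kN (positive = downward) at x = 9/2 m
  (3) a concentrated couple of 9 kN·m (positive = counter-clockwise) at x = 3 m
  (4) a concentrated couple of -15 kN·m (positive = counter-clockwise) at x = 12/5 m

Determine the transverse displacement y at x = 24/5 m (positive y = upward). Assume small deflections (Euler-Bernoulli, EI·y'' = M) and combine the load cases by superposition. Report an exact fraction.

y(24/5) = -4671/1250000000 m

Load 1 — point force P=-15 kN at a=18/5 m (b=L-a=12/5):
  y_1 = -Pa²(L-x)²(3bL-(3b+a)(L-x))/(6L³EI)  [x>a] = -(-15)·(18/5)²·(6-(24/5))²·(3·(12/5)·6-(3·(12/5)+(18/5))·(6-(24/5)))/(6·6³·200000) = 5103/156250000 m
Load 2 — point force P=16 kN at a=9/2 m (b=L-a=3/2):
  y_2 = -Pa²(L-x)²(3bL-(3b+a)(L-x))/(6L³EI)  [x>a] = -16·(9/2)²·(6-(24/5))²·(3·(3/2)·6-(3·(3/2)+(9/2))·(6-(24/5)))/(6·6³·200000) = -729/25000000 m
Load 3 — applied couple M₀=9 kN·m at a=3 m (b=L-a=3):
  y_3 = (R_Ax³/6 - M_Ax²/2 - M₀(x-a)²/2)/EI  [x>a] with R_A=9/4, M_A=9/4 = ((9/4)·(24/5)³/6 - (9/4)·(24/5)²/2 - 9·((24/5)-3)²/2)/200000 = 243/50000000 m
Load 4 — applied couple M₀=-15 kN·m at a=12/5 m (b=L-a=18/5):
  y_4 = (R_Ax³/6 - M_Ax²/2 - M₀(x-a)²/2)/EI  [x>a] with R_A=-18/5, M_A=-9/5 = ((-18/5)·(24/5)³/6 - (-9/5)·(24/5)²/2 - (-15)·((24/5)-(12/5))²/2)/200000 = -189/15625000 m
Superposition: y = Σ y_i = -4671/1250000000 m ≈ -0.000004 m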